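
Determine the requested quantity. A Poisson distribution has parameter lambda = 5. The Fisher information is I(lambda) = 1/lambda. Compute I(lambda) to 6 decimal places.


Fisher information for Poisson: I(lambda) = 1/lambda.
lambda = 5.
I(lambda) = 1/5 = 0.200000

0.200000


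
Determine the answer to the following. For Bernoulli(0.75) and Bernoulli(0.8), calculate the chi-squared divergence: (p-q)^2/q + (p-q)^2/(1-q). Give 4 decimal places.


Chi-squared divergence between Bernoulli distributions:
chi^2 = (p-q)^2/q + (p-q)^2/(1-q).
p = 0.75, q = 0.8, p-q = -0.05.
(p-q)^2 = 0.0025.
term1 = 0.0025/0.8 = 0.003125.
term2 = 0.0025/0.2 = 0.0125.
chi^2 = 0.003125 + 0.0125 = 0.0156

0.0156


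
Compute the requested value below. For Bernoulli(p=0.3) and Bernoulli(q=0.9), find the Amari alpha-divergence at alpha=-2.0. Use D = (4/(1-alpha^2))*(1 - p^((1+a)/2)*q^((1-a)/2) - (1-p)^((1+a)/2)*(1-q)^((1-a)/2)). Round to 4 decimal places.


Amari alpha-divergence:
D = (4/(1-alpha^2))*(1 - p^((1+a)/2)*q^((1-a)/2) - (1-p)^((1+a)/2)*(1-q)^((1-a)/2)).
alpha = -2.0, p = 0.3, q = 0.9.
e1 = (1+alpha)/2 = -0.5, e2 = (1-alpha)/2 = 1.5.
t1 = p^e1 * q^e2 = 0.3^-0.5 * 0.9^1.5 = 1.558846.
t2 = (1-p)^e1 * (1-q)^e2 = 0.7^-0.5 * 0.1^1.5 = 0.037796.
4/(1-alpha^2) = -1.333333.
D = -1.333333*(1 - 1.558846 - 0.037796) = 0.7955

0.7955


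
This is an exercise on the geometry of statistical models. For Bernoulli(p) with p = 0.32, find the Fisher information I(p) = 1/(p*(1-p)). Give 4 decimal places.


For Bernoulli(p), Fisher information is I(p) = 1/(p*(1-p)).
p = 0.32, 1-p = 0.68.
p*(1-p) = 0.2176.
I(p) = 1/0.2176 = 4.5956

4.5956


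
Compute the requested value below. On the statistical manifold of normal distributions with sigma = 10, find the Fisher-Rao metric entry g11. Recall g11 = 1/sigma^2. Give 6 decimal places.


For the 2-parameter normal family, the Fisher metric has:
  g11 = 1/sigma^2, g22 = 2/sigma^2.
sigma = 10, sigma^2 = 100.
g11 = 0.010000

0.010000


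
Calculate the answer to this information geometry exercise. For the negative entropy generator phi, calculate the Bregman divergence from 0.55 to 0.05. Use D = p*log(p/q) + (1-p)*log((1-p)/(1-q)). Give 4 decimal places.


Bregman divergence with negative entropy generator:
D = p*log(p/q) + (1-p)*log((1-p)/(1-q)).
p = 0.55, q = 0.05.
p*log(p/q) = 0.55*log(0.55/0.05) = 1.318842.
(1-p)*log((1-p)/(1-q)) = 0.45*log(0.45/0.95) = -0.336246.
D = 1.318842 + -0.336246 = 0.9826

0.9826


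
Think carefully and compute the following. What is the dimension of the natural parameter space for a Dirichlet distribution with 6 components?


Exponential family dimension calculation:
Dirichlet with 6 components has 6 natural parameters.

6


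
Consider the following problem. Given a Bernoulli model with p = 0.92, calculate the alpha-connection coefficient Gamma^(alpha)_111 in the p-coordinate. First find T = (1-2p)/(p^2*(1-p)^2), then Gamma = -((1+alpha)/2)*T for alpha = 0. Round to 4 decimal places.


Skewness (Amari-Chentsov) tensor: T = (1-2p)/(p^2*(1-p)^2).
p = 0.92, 1-2p = -0.84, p^2 = 0.8464, (1-p)^2 = 0.0064.
T = -0.84/(0.8464 * 0.0064) = -155.068526.
In the p-coordinate, Gamma^(alpha) = Gamma^(0) - (alpha/2)*T with Gamma^(0) = (1/2)*g'(p) = -T/2,
so Gamma^(alpha) = -((1+alpha)/2)*T.
alpha = 0, -(1+alpha)/2 = -0.5.
Gamma = -0.5 * -155.068526 = 77.5343

77.5343


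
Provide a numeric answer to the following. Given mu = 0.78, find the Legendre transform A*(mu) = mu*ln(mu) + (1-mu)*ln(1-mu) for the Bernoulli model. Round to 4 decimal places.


Legendre transform for Bernoulli:
A*(mu) = mu*log(mu) + (1-mu)*log(1-mu).
mu = 0.78, 1-mu = 0.22.
mu*log(mu) = 0.78*log(0.78) = -0.1938.
(1-mu)*log(1-mu) = 0.22*log(0.22) = -0.333108.
A* = -0.1938 + -0.333108 = -0.5269

-0.5269


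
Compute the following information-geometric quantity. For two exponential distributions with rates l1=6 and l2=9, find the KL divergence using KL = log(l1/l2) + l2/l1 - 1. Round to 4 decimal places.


KL divergence for exponential family:
KL = log(l1/l2) + l2/l1 - 1.
log(6/9) = -0.405465.
9/6 = 1.5.
KL = -0.405465 + 1.5 - 1 = 0.0945

0.0945


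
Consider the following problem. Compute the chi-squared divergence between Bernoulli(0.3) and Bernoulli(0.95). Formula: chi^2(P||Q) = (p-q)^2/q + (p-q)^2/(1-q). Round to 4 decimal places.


Chi-squared divergence between Bernoulli distributions:
chi^2 = (p-q)^2/q + (p-q)^2/(1-q).
p = 0.3, q = 0.95, p-q = -0.65.
(p-q)^2 = 0.4225.
term1 = 0.4225/0.95 = 0.444737.
term2 = 0.4225/0.05 = 8.45.
chi^2 = 0.444737 + 8.45 = 8.8947

8.8947


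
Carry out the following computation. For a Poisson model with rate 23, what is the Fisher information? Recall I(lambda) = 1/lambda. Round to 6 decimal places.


Fisher information for Poisson: I(lambda) = 1/lambda.
lambda = 23.
I(lambda) = 1/23 = 0.043478

0.043478


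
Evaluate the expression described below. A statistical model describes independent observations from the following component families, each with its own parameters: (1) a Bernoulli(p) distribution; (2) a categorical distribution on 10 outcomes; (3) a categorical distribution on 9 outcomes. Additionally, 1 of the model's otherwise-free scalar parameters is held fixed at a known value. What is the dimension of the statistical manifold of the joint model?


The dimension of a statistical manifold equals the number of free
(independent) real parameters of the model. For a product of independent
blocks the parameter counts add.
- Bernoulli (p): 1.
- categorical on 10 outcomes (probabilities sum to 1): 10-1 = 9.
- categorical on 9 outcomes (probabilities sum to 1): 9-1 = 8.
Total = 1 + 9 + 8 = 18.
1 parameter(s) fixed at known values: 18 - 1 = 17.
Dimension = 17

17


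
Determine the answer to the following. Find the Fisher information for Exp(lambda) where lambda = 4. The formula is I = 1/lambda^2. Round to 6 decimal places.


Fisher information for exponential: I(lambda) = 1/lambda^2.
lambda = 4, lambda^2 = 16.
I = 1/16 = 0.062500

0.062500


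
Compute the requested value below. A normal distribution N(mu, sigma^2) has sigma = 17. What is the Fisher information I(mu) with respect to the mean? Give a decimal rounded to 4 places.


The Fisher information for the mean of a normal distribution is I(mu) = 1/sigma^2.
sigma = 17, so sigma^2 = 289.
I(mu) = 1/289 = 0.0035

0.0035


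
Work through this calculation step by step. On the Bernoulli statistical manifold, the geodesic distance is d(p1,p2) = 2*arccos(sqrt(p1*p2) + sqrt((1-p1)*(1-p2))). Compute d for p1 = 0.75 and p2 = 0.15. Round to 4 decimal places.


Geodesic distance on Bernoulli manifold:
d(p1,p2) = 2*arccos(sqrt(p1*p2) + sqrt((1-p1)*(1-p2))).
sqrt(p1*p2) = sqrt(0.75*0.15) = 0.33541.
sqrt((1-p1)*(1-p2)) = sqrt(0.25*0.85) = 0.460977.
arg = 0.33541 + 0.460977 = 0.796387.
d = 2*arccos(0.796387) = 1.2990

1.2990


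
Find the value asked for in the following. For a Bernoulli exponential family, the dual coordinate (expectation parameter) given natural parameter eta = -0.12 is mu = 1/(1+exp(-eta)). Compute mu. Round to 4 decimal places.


Dual coordinate (expectation parameter) for Bernoulli:
mu = 1/(1+exp(-eta)).
eta = -0.12.
exp(-eta) = exp(0.12) = 1.127497.
mu = 1/(1+1.127497) = 0.4700

0.4700


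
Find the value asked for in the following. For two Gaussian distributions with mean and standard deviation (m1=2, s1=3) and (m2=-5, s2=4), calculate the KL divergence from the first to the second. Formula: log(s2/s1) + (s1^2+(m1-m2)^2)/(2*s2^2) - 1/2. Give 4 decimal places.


KL divergence between normal distributions:
KL = log(s2/s1) + (s1^2 + (m1-m2)^2)/(2*s2^2) - 1/2.
log(4/3) = 0.287682.
(3^2 + (2--5)^2)/(2*4^2) = (9 + 49)/32 = 1.8125.
KL = 0.287682 + 1.8125 - 0.5 = 1.6002

1.6002


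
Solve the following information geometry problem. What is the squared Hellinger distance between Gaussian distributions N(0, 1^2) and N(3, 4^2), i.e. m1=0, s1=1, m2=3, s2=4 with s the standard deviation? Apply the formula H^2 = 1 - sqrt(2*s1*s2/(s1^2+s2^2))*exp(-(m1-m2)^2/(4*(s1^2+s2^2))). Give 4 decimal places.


Squared Hellinger distance for Gaussians:
H^2 = 1 - sqrt(2*s1*s2/(s1^2+s2^2)) * exp(-(m1-m2)^2/(4*(s1^2+s2^2))).
s1^2 = 1, s2^2 = 16, s1^2+s2^2 = 17.
sqrt(2*1*4/(17)) = 0.685994.
(m1-m2)^2 = (-3)^2 = 9.
exp(-9/(4*17)) = exp(-0.132353) = 0.876032.
H^2 = 1 - 0.685994*0.876032 = 0.3990

0.3990


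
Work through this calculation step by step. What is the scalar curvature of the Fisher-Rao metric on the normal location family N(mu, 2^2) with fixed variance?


This family has a single free parameter, so its statistical manifold
is 1-dimensional. The Riemann curvature tensor of any 1-dimensional
Riemannian manifold vanishes identically, so R = 0.

0


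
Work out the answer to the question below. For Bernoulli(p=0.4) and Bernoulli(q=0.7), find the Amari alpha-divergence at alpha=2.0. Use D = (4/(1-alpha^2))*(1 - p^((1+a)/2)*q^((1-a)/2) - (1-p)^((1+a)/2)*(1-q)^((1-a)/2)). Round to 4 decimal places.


Amari alpha-divergence:
D = (4/(1-alpha^2))*(1 - p^((1+a)/2)*q^((1-a)/2) - (1-p)^((1+a)/2)*(1-q)^((1-a)/2)).
alpha = 2.0, p = 0.4, q = 0.7.
e1 = (1+alpha)/2 = 1.5, e2 = (1-alpha)/2 = -0.5.
t1 = p^e1 * q^e2 = 0.4^1.5 * 0.7^-0.5 = 0.302372.
t2 = (1-p)^e1 * (1-q)^e2 = 0.6^1.5 * 0.3^-0.5 = 0.848528.
4/(1-alpha^2) = -1.333333.
D = -1.333333*(1 - 0.302372 - 0.848528) = 0.2012

0.2012


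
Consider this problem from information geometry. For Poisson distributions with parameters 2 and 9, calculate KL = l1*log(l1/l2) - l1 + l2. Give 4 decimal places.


KL divergence for Poisson:
KL = l1*log(l1/l2) - l1 + l2.
l1 = 2, l2 = 9.
log(2/9) = -1.504077.
l1*log(l1/l2) = 2 * -1.504077 = -3.008155.
KL = -3.008155 - 2 + 9 = 3.9918

3.9918


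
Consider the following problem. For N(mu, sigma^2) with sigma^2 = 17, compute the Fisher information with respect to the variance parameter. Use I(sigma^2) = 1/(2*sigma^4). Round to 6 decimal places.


Fisher information for variance: I(sigma^2) = 1/(2*sigma^4).
sigma^2 = 17, so sigma^4 = 289.
I = 1/(2*289) = 1/578 = 0.001730

0.001730


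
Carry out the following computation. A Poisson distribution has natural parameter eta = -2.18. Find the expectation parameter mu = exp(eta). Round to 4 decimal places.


Expectation parameter for Poisson exponential family:
mu = exp(eta).
eta = -2.18.
mu = exp(-2.18) = 0.1130

0.1130


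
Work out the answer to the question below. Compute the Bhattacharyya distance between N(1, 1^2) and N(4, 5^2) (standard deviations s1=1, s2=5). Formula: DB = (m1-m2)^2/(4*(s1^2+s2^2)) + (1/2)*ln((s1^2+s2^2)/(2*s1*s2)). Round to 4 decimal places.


Bhattacharyya distance between two Gaussians:
DB = (m1-m2)^2/(4*(s1^2+s2^2)) + (1/2)*ln((s1^2+s2^2)/(2*s1*s2)).
(m1-m2)^2 = (-3)^2 = 9.
s1^2+s2^2 = 1 + 25 = 26.
term1 = 9/104 = 0.086538.
term2 = 0.5*ln(26/10.0) = 0.477756.
DB = 0.086538 + 0.477756 = 0.5643

0.5643


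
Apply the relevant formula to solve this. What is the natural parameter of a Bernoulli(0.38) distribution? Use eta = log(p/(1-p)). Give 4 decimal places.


Natural parameter for Bernoulli: eta = log(p/(1-p)).
p = 0.38, 1-p = 0.62.
p/(1-p) = 0.612903.
eta = log(0.612903) = -0.4895

-0.4895


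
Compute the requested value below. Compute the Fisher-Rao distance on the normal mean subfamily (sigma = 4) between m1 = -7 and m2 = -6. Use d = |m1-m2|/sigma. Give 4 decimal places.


On the fixed-variance normal subfamily, geodesic distance = |m1-m2|/sigma.
|-7 - -6| = 1.
sigma = 4.
d = 1/4 = 0.2500

0.2500


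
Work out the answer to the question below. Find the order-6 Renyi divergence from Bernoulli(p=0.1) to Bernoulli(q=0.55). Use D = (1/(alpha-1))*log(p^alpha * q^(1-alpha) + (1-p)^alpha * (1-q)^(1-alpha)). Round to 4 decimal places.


Renyi divergence of order alpha between Bernoulli distributions:
D = (1/(alpha-1))*log(p^alpha * q^(1-alpha) + (1-p)^alpha * (1-q)^(1-alpha)).
alpha = 6, p = 0.1, q = 0.55.
p^alpha * q^(1-alpha) = 0.1^6 * 0.55^-5 = 2e-05.
(1-p)^alpha * (1-q)^(1-alpha) = 0.9^6 * 0.45^-5 = 28.8.
sum = 2e-05 + 28.8 = 28.80002.
D = (1/5)*log(28.80002) = 0.6721

0.6721


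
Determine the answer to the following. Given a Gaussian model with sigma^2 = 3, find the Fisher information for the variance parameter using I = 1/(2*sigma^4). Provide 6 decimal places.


Fisher information for variance: I(sigma^2) = 1/(2*sigma^4).
sigma^2 = 3, so sigma^4 = 9.
I = 1/(2*9) = 1/18 = 0.055556

0.055556


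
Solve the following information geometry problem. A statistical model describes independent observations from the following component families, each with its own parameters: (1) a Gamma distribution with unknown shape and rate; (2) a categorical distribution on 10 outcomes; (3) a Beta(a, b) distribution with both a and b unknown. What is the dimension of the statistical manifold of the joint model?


The dimension of a statistical manifold equals the number of free
(independent) real parameters of the model. For a product of independent
blocks the parameter counts add.
- Gamma (shape, rate): 2.
- categorical on 10 outcomes (probabilities sum to 1): 10-1 = 9.
- Beta (a, b): 2.
Total = 2 + 9 + 2 = 13.
Dimension = 13

13


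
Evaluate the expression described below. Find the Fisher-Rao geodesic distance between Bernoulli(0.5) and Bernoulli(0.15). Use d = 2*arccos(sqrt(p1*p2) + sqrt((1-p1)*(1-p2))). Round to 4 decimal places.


Geodesic distance on Bernoulli manifold:
d(p1,p2) = 2*arccos(sqrt(p1*p2) + sqrt((1-p1)*(1-p2))).
sqrt(p1*p2) = sqrt(0.5*0.15) = 0.273861.
sqrt((1-p1)*(1-p2)) = sqrt(0.5*0.85) = 0.65192.
arg = 0.273861 + 0.65192 = 0.925782.
d = 2*arccos(0.925782) = 0.7754

0.7754


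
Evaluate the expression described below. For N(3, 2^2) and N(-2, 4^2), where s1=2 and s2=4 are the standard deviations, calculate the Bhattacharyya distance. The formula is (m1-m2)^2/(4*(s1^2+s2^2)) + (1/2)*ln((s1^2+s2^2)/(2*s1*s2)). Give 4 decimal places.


Bhattacharyya distance between two Gaussians:
DB = (m1-m2)^2/(4*(s1^2+s2^2)) + (1/2)*ln((s1^2+s2^2)/(2*s1*s2)).
(m1-m2)^2 = (5)^2 = 25.
s1^2+s2^2 = 4 + 16 = 20.
term1 = 25/80 = 0.3125.
term2 = 0.5*ln(20/16.0) = 0.111572.
DB = 0.3125 + 0.111572 = 0.4241

0.4241


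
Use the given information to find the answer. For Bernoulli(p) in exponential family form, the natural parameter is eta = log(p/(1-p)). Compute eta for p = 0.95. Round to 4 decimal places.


Natural parameter for Bernoulli: eta = log(p/(1-p)).
p = 0.95, 1-p = 0.05.
p/(1-p) = 19.0.
eta = log(19.0) = 2.9444

2.9444


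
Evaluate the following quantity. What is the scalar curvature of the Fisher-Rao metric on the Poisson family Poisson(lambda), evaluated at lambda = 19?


This family has a single free parameter, so its statistical manifold
is 1-dimensional. The Riemann curvature tensor of any 1-dimensional
Riemannian manifold vanishes identically, so R = 0.

0


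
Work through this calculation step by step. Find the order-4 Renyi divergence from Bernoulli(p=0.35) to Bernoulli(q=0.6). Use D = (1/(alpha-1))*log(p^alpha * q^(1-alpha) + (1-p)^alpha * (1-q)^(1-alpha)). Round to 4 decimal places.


Renyi divergence of order alpha between Bernoulli distributions:
D = (1/(alpha-1))*log(p^alpha * q^(1-alpha) + (1-p)^alpha * (1-q)^(1-alpha)).
alpha = 4, p = 0.35, q = 0.6.
p^alpha * q^(1-alpha) = 0.35^4 * 0.6^-3 = 0.069473.
(1-p)^alpha * (1-q)^(1-alpha) = 0.65^4 * 0.4^-3 = 2.78916.
sum = 0.069473 + 2.78916 = 2.858634.
D = (1/3)*log(2.858634) = 0.3501

0.3501


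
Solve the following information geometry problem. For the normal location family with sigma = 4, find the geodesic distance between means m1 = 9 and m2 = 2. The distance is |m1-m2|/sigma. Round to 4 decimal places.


On the fixed-variance normal subfamily, geodesic distance = |m1-m2|/sigma.
|9 - 2| = 7.
sigma = 4.
d = 7/4 = 1.7500

1.7500


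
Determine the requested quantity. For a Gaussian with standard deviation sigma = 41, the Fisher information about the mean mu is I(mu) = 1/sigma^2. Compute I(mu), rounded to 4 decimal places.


The Fisher information for the mean of a normal distribution is I(mu) = 1/sigma^2.
sigma = 41, so sigma^2 = 1681.
I(mu) = 1/1681 = 0.0006

0.0006


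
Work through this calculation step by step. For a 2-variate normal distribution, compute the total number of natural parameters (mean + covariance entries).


Exponential family dimension calculation:
For 2-dim MVN: mean has 2 params, covariance has 2*3/2 = 3 unique entries.
Total dim = 2 + 3 = 5.

5


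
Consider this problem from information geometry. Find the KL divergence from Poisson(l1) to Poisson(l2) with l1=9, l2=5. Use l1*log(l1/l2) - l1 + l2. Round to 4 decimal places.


KL divergence for Poisson:
KL = l1*log(l1/l2) - l1 + l2.
l1 = 9, l2 = 5.
log(9/5) = 0.587787.
l1*log(l1/l2) = 9 * 0.587787 = 5.29008.
KL = 5.29008 - 9 + 5 = 1.2901

1.2901


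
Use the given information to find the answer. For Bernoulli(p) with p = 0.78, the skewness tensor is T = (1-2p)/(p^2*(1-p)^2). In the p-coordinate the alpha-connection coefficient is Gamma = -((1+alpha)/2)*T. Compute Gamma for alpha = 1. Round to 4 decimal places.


Skewness (Amari-Chentsov) tensor: T = (1-2p)/(p^2*(1-p)^2).
p = 0.78, 1-2p = -0.56, p^2 = 0.6084, (1-p)^2 = 0.0484.
T = -0.56/(0.6084 * 0.0484) = -19.017502.
In the p-coordinate, Gamma^(alpha) = Gamma^(0) - (alpha/2)*T with Gamma^(0) = (1/2)*g'(p) = -T/2,
so Gamma^(alpha) = -((1+alpha)/2)*T.
alpha = 1, -(1+alpha)/2 = -1.0.
Gamma = -1.0 * -19.017502 = 19.0175

19.0175


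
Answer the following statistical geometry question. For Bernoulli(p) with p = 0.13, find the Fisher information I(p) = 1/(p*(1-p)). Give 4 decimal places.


For Bernoulli(p), Fisher information is I(p) = 1/(p*(1-p)).
p = 0.13, 1-p = 0.87.
p*(1-p) = 0.1131.
I(p) = 1/0.1131 = 8.8417

8.8417


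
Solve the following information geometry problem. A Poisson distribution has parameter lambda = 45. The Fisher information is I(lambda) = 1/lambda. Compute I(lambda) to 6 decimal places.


Fisher information for Poisson: I(lambda) = 1/lambda.
lambda = 45.
I(lambda) = 1/45 = 0.022222

0.022222


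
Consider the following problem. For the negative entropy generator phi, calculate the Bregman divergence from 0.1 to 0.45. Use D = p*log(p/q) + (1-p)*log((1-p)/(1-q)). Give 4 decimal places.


Bregman divergence with negative entropy generator:
D = p*log(p/q) + (1-p)*log((1-p)/(1-q)).
p = 0.1, q = 0.45.
p*log(p/q) = 0.1*log(0.1/0.45) = -0.150408.
(1-p)*log((1-p)/(1-q)) = 0.9*log(0.9/0.55) = 0.443229.
D = -0.150408 + 0.443229 = 0.2928

0.2928


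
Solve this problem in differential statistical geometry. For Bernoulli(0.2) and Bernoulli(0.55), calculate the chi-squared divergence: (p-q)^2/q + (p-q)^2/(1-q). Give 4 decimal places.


Chi-squared divergence between Bernoulli distributions:
chi^2 = (p-q)^2/q + (p-q)^2/(1-q).
p = 0.2, q = 0.55, p-q = -0.35.
(p-q)^2 = 0.1225.
term1 = 0.1225/0.55 = 0.222727.
term2 = 0.1225/0.45 = 0.272222.
chi^2 = 0.222727 + 0.272222 = 0.4949

0.4949


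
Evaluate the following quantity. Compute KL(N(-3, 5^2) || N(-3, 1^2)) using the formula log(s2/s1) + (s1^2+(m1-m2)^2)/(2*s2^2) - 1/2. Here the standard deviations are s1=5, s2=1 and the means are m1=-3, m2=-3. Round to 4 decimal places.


KL divergence between normal distributions:
KL = log(s2/s1) + (s1^2 + (m1-m2)^2)/(2*s2^2) - 1/2.
log(1/5) = -1.609438.
(5^2 + (-3--3)^2)/(2*1^2) = (25 + 0)/2 = 12.5.
KL = -1.609438 + 12.5 - 0.5 = 10.3906

10.3906


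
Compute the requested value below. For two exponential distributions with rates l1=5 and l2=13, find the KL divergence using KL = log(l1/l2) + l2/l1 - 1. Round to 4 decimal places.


KL divergence for exponential family:
KL = log(l1/l2) + l2/l1 - 1.
log(5/13) = -0.955511.
13/5 = 2.6.
KL = -0.955511 + 2.6 - 1 = 0.6445

0.6445


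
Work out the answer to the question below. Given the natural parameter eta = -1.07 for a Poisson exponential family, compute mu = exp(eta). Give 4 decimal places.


Expectation parameter for Poisson exponential family:
mu = exp(eta).
eta = -1.07.
mu = exp(-1.07) = 0.3430

0.3430


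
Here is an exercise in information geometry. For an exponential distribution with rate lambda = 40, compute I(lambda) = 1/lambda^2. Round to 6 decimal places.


Fisher information for exponential: I(lambda) = 1/lambda^2.
lambda = 40, lambda^2 = 1600.
I = 1/1600 = 0.000625

0.000625


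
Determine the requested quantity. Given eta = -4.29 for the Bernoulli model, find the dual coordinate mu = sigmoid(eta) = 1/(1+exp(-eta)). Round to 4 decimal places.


Dual coordinate (expectation parameter) for Bernoulli:
mu = 1/(1+exp(-eta)).
eta = -4.29.
exp(-eta) = exp(4.29) = 72.966468.
mu = 1/(1+72.966468) = 0.0135

0.0135


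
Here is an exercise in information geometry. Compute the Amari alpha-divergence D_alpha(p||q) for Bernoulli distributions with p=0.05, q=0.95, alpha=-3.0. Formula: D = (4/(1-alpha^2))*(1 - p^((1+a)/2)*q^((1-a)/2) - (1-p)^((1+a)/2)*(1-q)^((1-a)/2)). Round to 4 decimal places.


Amari alpha-divergence:
D = (4/(1-alpha^2))*(1 - p^((1+a)/2)*q^((1-a)/2) - (1-p)^((1+a)/2)*(1-q)^((1-a)/2)).
alpha = -3.0, p = 0.05, q = 0.95.
e1 = (1+alpha)/2 = -1.0, e2 = (1-alpha)/2 = 2.0.
t1 = p^e1 * q^e2 = 0.05^-1.0 * 0.95^2.0 = 18.05.
t2 = (1-p)^e1 * (1-q)^e2 = 0.95^-1.0 * 0.05^2.0 = 0.002632.
4/(1-alpha^2) = -0.5.
D = -0.5*(1 - 18.05 - 0.002632) = 8.5263

8.5263


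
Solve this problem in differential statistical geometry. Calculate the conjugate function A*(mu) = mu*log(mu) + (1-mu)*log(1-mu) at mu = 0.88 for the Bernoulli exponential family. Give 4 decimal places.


Legendre transform for Bernoulli:
A*(mu) = mu*log(mu) + (1-mu)*log(1-mu).
mu = 0.88, 1-mu = 0.12.
mu*log(mu) = 0.88*log(0.88) = -0.112493.
(1-mu)*log(1-mu) = 0.12*log(0.12) = -0.254432.
A* = -0.112493 + -0.254432 = -0.3669

-0.3669


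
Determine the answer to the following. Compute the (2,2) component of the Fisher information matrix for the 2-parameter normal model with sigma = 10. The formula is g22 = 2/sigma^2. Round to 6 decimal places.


For the 2-parameter normal family, the Fisher metric has:
  g11 = 1/sigma^2, g22 = 2/sigma^2.
sigma = 10, sigma^2 = 100.
g22 = 0.020000

0.020000


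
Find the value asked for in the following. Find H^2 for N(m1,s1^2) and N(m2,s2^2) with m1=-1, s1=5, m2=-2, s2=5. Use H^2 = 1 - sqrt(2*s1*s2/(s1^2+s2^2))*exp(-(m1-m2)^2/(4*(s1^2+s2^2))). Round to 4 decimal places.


Squared Hellinger distance for Gaussians:
H^2 = 1 - sqrt(2*s1*s2/(s1^2+s2^2)) * exp(-(m1-m2)^2/(4*(s1^2+s2^2))).
s1^2 = 25, s2^2 = 25, s1^2+s2^2 = 50.
sqrt(2*5*5/(50)) = 1.0.
(m1-m2)^2 = (1)^2 = 1.
exp(-1/(4*50)) = exp(-0.005) = 0.995012.
H^2 = 1 - 1.0*0.995012 = 0.0050

0.0050


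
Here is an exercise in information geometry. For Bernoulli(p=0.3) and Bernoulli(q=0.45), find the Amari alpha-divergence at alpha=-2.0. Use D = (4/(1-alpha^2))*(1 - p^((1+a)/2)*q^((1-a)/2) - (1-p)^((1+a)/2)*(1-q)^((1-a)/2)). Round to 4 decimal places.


Amari alpha-divergence:
D = (4/(1-alpha^2))*(1 - p^((1+a)/2)*q^((1-a)/2) - (1-p)^((1+a)/2)*(1-q)^((1-a)/2)).
alpha = -2.0, p = 0.3, q = 0.45.
e1 = (1+alpha)/2 = -0.5, e2 = (1-alpha)/2 = 1.5.
t1 = p^e1 * q^e2 = 0.3^-0.5 * 0.45^1.5 = 0.551135.
t2 = (1-p)^e1 * (1-q)^e2 = 0.7^-0.5 * 0.55^1.5 = 0.487523.
4/(1-alpha^2) = -1.333333.
D = -1.333333*(1 - 0.551135 - 0.487523) = 0.0515

0.0515


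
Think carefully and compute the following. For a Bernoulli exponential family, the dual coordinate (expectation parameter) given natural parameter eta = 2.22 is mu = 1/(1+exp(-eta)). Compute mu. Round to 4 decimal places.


Dual coordinate (expectation parameter) for Bernoulli:
mu = 1/(1+exp(-eta)).
eta = 2.22.
exp(-eta) = exp(-2.22) = 0.108609.
mu = 1/(1+0.108609) = 0.9020

0.9020


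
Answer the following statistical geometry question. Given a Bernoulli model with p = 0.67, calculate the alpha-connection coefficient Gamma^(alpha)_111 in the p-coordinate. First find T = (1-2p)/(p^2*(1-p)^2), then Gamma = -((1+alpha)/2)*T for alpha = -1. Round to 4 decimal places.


Skewness (Amari-Chentsov) tensor: T = (1-2p)/(p^2*(1-p)^2).
p = 0.67, 1-2p = -0.34, p^2 = 0.4489, (1-p)^2 = 0.1089.
T = -0.34/(0.4489 * 0.1089) = -6.955069.
In the p-coordinate, Gamma^(alpha) = Gamma^(0) - (alpha/2)*T with Gamma^(0) = (1/2)*g'(p) = -T/2,
so Gamma^(alpha) = -((1+alpha)/2)*T.
alpha = -1, -(1+alpha)/2 = 0.0.
Gamma = 0.0 * -6.955069 = 0.0000

0.0000


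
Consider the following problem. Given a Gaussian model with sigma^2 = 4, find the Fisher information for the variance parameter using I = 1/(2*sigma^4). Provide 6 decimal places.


Fisher information for variance: I(sigma^2) = 1/(2*sigma^4).
sigma^2 = 4, so sigma^4 = 16.
I = 1/(2*16) = 1/32 = 0.031250

0.031250


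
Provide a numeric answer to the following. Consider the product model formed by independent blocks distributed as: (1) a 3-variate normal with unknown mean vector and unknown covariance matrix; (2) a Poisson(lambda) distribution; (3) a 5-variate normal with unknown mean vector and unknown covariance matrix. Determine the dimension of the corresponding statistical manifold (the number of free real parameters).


The dimension of a statistical manifold equals the number of free
(independent) real parameters of the model. For a product of independent
blocks the parameter counts add.
- 3-variate normal: 3 (mean) + 3*4/2 = 6 (symmetric covariance) = 9.
- Poisson (lambda): 1.
- 5-variate normal: 5 (mean) + 5*6/2 = 15 (symmetric covariance) = 20.
Total = 9 + 1 + 20 = 30.
Dimension = 30

30


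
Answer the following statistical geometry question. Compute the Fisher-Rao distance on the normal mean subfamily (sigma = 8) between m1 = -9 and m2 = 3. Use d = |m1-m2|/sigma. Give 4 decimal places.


On the fixed-variance normal subfamily, geodesic distance = |m1-m2|/sigma.
|-9 - 3| = 12.
sigma = 8.
d = 12/8 = 1.5000

1.5000


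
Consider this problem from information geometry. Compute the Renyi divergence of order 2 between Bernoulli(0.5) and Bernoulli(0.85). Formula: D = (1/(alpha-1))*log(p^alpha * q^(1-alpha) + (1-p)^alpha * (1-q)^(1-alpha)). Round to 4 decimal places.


Renyi divergence of order alpha between Bernoulli distributions:
D = (1/(alpha-1))*log(p^alpha * q^(1-alpha) + (1-p)^alpha * (1-q)^(1-alpha)).
alpha = 2, p = 0.5, q = 0.85.
p^alpha * q^(1-alpha) = 0.5^2 * 0.85^-1 = 0.294118.
(1-p)^alpha * (1-q)^(1-alpha) = 0.5^2 * 0.15^-1 = 1.666667.
sum = 0.294118 + 1.666667 = 1.960784.
D = (1/1)*log(1.960784) = 0.6733

0.6733


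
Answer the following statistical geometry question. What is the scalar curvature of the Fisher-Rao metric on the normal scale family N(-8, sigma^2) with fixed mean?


This family has a single free parameter, so its statistical manifold
is 1-dimensional. The Riemann curvature tensor of any 1-dimensional
Riemannian manifold vanishes identically, so R = 0.

0


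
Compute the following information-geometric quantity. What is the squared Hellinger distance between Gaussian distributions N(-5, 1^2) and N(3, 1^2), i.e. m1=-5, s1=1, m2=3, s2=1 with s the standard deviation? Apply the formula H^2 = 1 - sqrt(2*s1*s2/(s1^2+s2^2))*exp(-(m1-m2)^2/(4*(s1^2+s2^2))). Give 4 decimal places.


Squared Hellinger distance for Gaussians:
H^2 = 1 - sqrt(2*s1*s2/(s1^2+s2^2)) * exp(-(m1-m2)^2/(4*(s1^2+s2^2))).
s1^2 = 1, s2^2 = 1, s1^2+s2^2 = 2.
sqrt(2*1*1/(2)) = 1.0.
(m1-m2)^2 = (-8)^2 = 64.
exp(-64/(4*2)) = exp(-8.0) = 0.000335.
H^2 = 1 - 1.0*0.000335 = 0.9997

0.9997


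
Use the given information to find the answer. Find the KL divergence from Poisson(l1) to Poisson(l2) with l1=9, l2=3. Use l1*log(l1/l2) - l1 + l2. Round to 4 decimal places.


KL divergence for Poisson:
KL = l1*log(l1/l2) - l1 + l2.
l1 = 9, l2 = 3.
log(9/3) = 1.098612.
l1*log(l1/l2) = 9 * 1.098612 = 9.887511.
KL = 9.887511 - 9 + 3 = 3.8875

3.8875


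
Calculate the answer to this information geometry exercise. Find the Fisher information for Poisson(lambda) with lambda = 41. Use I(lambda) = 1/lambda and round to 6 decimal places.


Fisher information for Poisson: I(lambda) = 1/lambda.
lambda = 41.
I(lambda) = 1/41 = 0.024390

0.024390


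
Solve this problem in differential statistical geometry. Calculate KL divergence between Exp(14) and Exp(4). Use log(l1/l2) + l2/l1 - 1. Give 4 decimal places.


KL divergence for exponential family:
KL = log(l1/l2) + l2/l1 - 1.
log(14/4) = 1.252763.
4/14 = 0.285714.
KL = 1.252763 + 0.285714 - 1 = 0.5385

0.5385


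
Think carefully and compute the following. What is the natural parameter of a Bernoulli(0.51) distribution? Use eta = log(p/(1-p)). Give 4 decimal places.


Natural parameter for Bernoulli: eta = log(p/(1-p)).
p = 0.51, 1-p = 0.49.
p/(1-p) = 1.040816.
eta = log(1.040816) = 0.0400

0.0400


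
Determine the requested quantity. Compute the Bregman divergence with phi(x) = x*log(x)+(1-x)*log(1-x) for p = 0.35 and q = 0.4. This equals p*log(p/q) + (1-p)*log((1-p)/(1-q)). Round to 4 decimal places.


Bregman divergence with negative entropy generator:
D = p*log(p/q) + (1-p)*log((1-p)/(1-q)).
p = 0.35, q = 0.4.
p*log(p/q) = 0.35*log(0.35/0.4) = -0.046736.
(1-p)*log((1-p)/(1-q)) = 0.65*log(0.65/0.6) = 0.052028.
D = -0.046736 + 0.052028 = 0.0053

0.0053


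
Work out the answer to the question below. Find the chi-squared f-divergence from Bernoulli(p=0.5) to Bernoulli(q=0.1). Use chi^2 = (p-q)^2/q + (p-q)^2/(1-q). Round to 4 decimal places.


Chi-squared divergence between Bernoulli distributions:
chi^2 = (p-q)^2/q + (p-q)^2/(1-q).
p = 0.5, q = 0.1, p-q = 0.4.
(p-q)^2 = 0.16.
term1 = 0.16/0.1 = 1.6.
term2 = 0.16/0.9 = 0.177778.
chi^2 = 1.6 + 0.177778 = 1.7778

1.7778


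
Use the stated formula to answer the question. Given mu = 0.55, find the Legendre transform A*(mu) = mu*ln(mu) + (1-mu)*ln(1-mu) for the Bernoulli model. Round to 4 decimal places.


Legendre transform for Bernoulli:
A*(mu) = mu*log(mu) + (1-mu)*log(1-mu).
mu = 0.55, 1-mu = 0.45.
mu*log(mu) = 0.55*log(0.55) = -0.32881.
(1-mu)*log(1-mu) = 0.45*log(0.45) = -0.359328.
A* = -0.32881 + -0.359328 = -0.6881

-0.6881


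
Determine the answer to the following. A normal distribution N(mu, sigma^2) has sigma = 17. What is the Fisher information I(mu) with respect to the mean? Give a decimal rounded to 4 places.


The Fisher information for the mean of a normal distribution is I(mu) = 1/sigma^2.
sigma = 17, so sigma^2 = 289.
I(mu) = 1/289 = 0.0035

0.0035


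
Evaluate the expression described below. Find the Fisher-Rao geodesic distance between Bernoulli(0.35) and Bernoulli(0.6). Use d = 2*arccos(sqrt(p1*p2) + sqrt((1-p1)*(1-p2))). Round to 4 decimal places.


Geodesic distance on Bernoulli manifold:
d(p1,p2) = 2*arccos(sqrt(p1*p2) + sqrt((1-p1)*(1-p2))).
sqrt(p1*p2) = sqrt(0.35*0.6) = 0.458258.
sqrt((1-p1)*(1-p2)) = sqrt(0.65*0.4) = 0.509902.
arg = 0.458258 + 0.509902 = 0.96816.
d = 2*arccos(0.96816) = 0.5061

0.5061


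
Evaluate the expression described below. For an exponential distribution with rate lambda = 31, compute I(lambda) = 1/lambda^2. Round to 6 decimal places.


Fisher information for exponential: I(lambda) = 1/lambda^2.
lambda = 31, lambda^2 = 961.
I = 1/961 = 0.001041

0.001041


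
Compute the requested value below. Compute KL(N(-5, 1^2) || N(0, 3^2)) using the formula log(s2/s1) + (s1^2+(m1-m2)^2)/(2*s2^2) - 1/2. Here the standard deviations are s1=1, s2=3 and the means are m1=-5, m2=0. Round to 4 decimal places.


KL divergence between normal distributions:
KL = log(s2/s1) + (s1^2 + (m1-m2)^2)/(2*s2^2) - 1/2.
log(3/1) = 1.098612.
(1^2 + (-5-0)^2)/(2*3^2) = (1 + 25)/18 = 1.444444.
KL = 1.098612 + 1.444444 - 0.5 = 2.0431

2.0431


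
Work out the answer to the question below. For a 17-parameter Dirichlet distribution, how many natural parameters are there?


Exponential family dimension calculation:
Dirichlet with 17 components has 17 natural parameters.

17


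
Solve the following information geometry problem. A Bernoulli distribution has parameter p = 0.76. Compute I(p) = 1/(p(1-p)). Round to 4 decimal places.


For Bernoulli(p), Fisher information is I(p) = 1/(p*(1-p)).
p = 0.76, 1-p = 0.24.
p*(1-p) = 0.1824.
I(p) = 1/0.1824 = 5.4825

5.4825


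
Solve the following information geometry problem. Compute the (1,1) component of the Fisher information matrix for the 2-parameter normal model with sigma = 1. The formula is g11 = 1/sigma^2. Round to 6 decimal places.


For the 2-parameter normal family, the Fisher metric has:
  g11 = 1/sigma^2, g22 = 2/sigma^2.
sigma = 1, sigma^2 = 1.
g11 = 1.000000

1.000000


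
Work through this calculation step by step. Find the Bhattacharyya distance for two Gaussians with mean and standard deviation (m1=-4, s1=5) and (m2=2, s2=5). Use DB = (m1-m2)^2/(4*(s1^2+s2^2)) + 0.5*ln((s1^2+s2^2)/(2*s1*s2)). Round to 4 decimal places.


Bhattacharyya distance between two Gaussians:
DB = (m1-m2)^2/(4*(s1^2+s2^2)) + (1/2)*ln((s1^2+s2^2)/(2*s1*s2)).
(m1-m2)^2 = (-6)^2 = 36.
s1^2+s2^2 = 25 + 25 = 50.
term1 = 36/200 = 0.18.
term2 = 0.5*ln(50/50.0) = 0.0.
DB = 0.18 + 0.0 = 0.1800

0.1800


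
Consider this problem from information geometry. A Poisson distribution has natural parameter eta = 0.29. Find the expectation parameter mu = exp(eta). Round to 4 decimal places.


Expectation parameter for Poisson exponential family:
mu = exp(eta).
eta = 0.29.
mu = exp(0.29) = 1.3364

1.3364


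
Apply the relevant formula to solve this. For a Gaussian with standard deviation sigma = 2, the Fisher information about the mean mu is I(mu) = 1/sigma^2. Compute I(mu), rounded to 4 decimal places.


The Fisher information for the mean of a normal distribution is I(mu) = 1/sigma^2.
sigma = 2, so sigma^2 = 4.
I(mu) = 1/4 = 0.2500

0.2500


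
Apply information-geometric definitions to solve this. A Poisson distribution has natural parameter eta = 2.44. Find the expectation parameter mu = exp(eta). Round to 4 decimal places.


Expectation parameter for Poisson exponential family:
mu = exp(eta).
eta = 2.44.
mu = exp(2.44) = 11.4730

11.4730


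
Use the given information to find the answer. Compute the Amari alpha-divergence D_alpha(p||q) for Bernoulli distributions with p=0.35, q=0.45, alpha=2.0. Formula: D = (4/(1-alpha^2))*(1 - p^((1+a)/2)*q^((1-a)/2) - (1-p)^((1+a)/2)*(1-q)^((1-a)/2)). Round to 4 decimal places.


Amari alpha-divergence:
D = (4/(1-alpha^2))*(1 - p^((1+a)/2)*q^((1-a)/2) - (1-p)^((1+a)/2)*(1-q)^((1-a)/2)).
alpha = 2.0, p = 0.35, q = 0.45.
e1 = (1+alpha)/2 = 1.5, e2 = (1-alpha)/2 = -0.5.
t1 = p^e1 * q^e2 = 0.35^1.5 * 0.45^-0.5 = 0.308671.
t2 = (1-p)^e1 * (1-q)^e2 = 0.65^1.5 * 0.55^-0.5 = 0.706624.
4/(1-alpha^2) = -1.333333.
D = -1.333333*(1 - 0.308671 - 0.706624) = 0.0204

0.0204


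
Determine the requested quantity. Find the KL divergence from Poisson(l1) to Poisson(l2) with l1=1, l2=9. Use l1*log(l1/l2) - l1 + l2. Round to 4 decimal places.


KL divergence for Poisson:
KL = l1*log(l1/l2) - l1 + l2.
l1 = 1, l2 = 9.
log(1/9) = -2.197225.
l1*log(l1/l2) = 1 * -2.197225 = -2.197225.
KL = -2.197225 - 1 + 9 = 5.8028

5.8028


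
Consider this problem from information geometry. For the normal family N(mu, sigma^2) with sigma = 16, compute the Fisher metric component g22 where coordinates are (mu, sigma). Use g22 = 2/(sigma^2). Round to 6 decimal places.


For the 2-parameter normal family, the Fisher metric has:
  g11 = 1/sigma^2, g22 = 2/sigma^2.
sigma = 16, sigma^2 = 256.
g22 = 0.007813

0.007813


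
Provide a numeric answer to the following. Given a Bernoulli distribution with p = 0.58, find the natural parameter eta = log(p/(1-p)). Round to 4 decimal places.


Natural parameter for Bernoulli: eta = log(p/(1-p)).
p = 0.58, 1-p = 0.42.
p/(1-p) = 1.380952.
eta = log(1.380952) = 0.3228

0.3228


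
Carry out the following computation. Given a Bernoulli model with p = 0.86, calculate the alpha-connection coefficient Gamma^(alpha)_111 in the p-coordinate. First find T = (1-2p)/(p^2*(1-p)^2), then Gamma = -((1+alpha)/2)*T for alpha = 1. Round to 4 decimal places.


Skewness (Amari-Chentsov) tensor: T = (1-2p)/(p^2*(1-p)^2).
p = 0.86, 1-2p = -0.72, p^2 = 0.7396, (1-p)^2 = 0.0196.
T = -0.72/(0.7396 * 0.0196) = -49.668326.
In the p-coordinate, Gamma^(alpha) = Gamma^(0) - (alpha/2)*T with Gamma^(0) = (1/2)*g'(p) = -T/2,
so Gamma^(alpha) = -((1+alpha)/2)*T.
alpha = 1, -(1+alpha)/2 = -1.0.
Gamma = -1.0 * -49.668326 = 49.6683

49.6683


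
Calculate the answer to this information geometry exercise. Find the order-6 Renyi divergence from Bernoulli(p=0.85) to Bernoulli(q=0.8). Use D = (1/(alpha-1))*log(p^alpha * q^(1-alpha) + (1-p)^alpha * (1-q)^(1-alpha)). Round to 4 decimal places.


Renyi divergence of order alpha between Bernoulli distributions:
D = (1/(alpha-1))*log(p^alpha * q^(1-alpha) + (1-p)^alpha * (1-q)^(1-alpha)).
alpha = 6, p = 0.85, q = 0.8.
p^alpha * q^(1-alpha) = 0.85^6 * 0.8^-5 = 1.150969.
(1-p)^alpha * (1-q)^(1-alpha) = 0.15^6 * 0.2^-5 = 0.035596.
sum = 1.150969 + 0.035596 = 1.186565.
D = (1/5)*log(1.186565) = 0.0342

0.0342


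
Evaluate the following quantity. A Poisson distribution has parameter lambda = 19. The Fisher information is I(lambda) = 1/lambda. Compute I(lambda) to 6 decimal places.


Fisher information for Poisson: I(lambda) = 1/lambda.
lambda = 19.
I(lambda) = 1/19 = 0.052632

0.052632


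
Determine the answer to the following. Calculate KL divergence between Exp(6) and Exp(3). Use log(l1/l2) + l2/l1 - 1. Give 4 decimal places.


KL divergence for exponential family:
KL = log(l1/l2) + l2/l1 - 1.
log(6/3) = 0.693147.
3/6 = 0.5.
KL = 0.693147 + 0.5 - 1 = 0.1931

0.1931


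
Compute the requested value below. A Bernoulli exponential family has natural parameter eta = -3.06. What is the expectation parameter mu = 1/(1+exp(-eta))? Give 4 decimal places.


Dual coordinate (expectation parameter) for Bernoulli:
mu = 1/(1+exp(-eta)).
eta = -3.06.
exp(-eta) = exp(3.06) = 21.327557.
mu = 1/(1+21.327557) = 0.0448

0.0448


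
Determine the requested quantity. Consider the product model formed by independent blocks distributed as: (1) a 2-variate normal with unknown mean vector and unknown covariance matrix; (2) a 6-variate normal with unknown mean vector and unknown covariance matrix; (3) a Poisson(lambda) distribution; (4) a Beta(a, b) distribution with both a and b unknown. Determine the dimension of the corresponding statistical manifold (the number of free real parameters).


The dimension of a statistical manifold equals the number of free
(independent) real parameters of the model. For a product of independent
blocks the parameter counts add.
- 2-variate normal: 2 (mean) + 2*3/2 = 3 (symmetric covariance) = 5.
- 6-variate normal: 6 (mean) + 6*7/2 = 21 (symmetric covariance) = 27.
- Poisson (lambda): 1.
- Beta (a, b): 2.
Total = 5 + 27 + 1 + 2 = 35.
Dimension = 35

35


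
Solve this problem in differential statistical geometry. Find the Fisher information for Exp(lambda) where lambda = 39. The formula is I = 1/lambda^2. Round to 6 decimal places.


Fisher information for exponential: I(lambda) = 1/lambda^2.
lambda = 39, lambda^2 = 1521.
I = 1/1521 = 0.000657

0.000657


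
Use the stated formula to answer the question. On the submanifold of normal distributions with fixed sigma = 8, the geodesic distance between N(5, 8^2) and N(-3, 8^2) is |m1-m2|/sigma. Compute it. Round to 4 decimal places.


On the fixed-variance normal subfamily, geodesic distance = |m1-m2|/sigma.
|5 - -3| = 8.
sigma = 8.
d = 8/8 = 1.0000

1.0000


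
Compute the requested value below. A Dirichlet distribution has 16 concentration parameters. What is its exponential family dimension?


Exponential family dimension calculation:
Dirichlet with 16 components has 16 natural parameters.

16


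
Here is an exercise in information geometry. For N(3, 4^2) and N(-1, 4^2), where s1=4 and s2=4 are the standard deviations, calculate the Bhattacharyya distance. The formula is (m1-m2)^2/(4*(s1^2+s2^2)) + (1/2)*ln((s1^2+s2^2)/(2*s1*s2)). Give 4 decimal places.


Bhattacharyya distance between two Gaussians:
DB = (m1-m2)^2/(4*(s1^2+s2^2)) + (1/2)*ln((s1^2+s2^2)/(2*s1*s2)).
(m1-m2)^2 = (4)^2 = 16.
s1^2+s2^2 = 16 + 16 = 32.
term1 = 16/128 = 0.125.
term2 = 0.5*ln(32/32.0) = 0.0.
DB = 0.125 + 0.0 = 0.1250

0.1250
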